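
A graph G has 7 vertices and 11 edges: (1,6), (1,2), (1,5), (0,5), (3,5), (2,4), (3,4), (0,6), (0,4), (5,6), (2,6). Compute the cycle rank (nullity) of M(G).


Cycle rank (nullity) = |E| - r(M) = |E| - (|V| - c).
|E| = 11, |V| = 7, c = 1.
Nullity = 11 - (7 - 1) = 11 - 6 = 5.

5


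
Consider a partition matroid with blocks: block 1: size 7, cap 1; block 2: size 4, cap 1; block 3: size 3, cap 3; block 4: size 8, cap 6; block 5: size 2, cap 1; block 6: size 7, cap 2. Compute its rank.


Rank of a partition matroid = sum of min(|Si|, ci) for each block.
= min(7,1) + min(4,1) + min(3,3) + min(8,6) + min(2,1) + min(7,2)
= 1 + 1 + 3 + 6 + 1 + 2
= 14.

14


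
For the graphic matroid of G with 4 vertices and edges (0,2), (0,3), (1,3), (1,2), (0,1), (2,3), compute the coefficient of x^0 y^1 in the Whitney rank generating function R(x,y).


R(x,y) = sum over A in 2^E of x^(r(E)-r(A)) * y^(|A|-r(A)).
G has 4 vertices, 6 edges. r(E) = 3.
Enumerate all 2^6 = 64 subsets.
Count subsets with r(E)-r(A)=0 and |A|-r(A)=1: 15.

15


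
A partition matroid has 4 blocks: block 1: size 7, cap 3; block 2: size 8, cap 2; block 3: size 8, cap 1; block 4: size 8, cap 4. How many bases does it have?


A basis picks exactly ci elements from block i.
Number of bases = product of C(|Si|, ci).
= C(7,3) * C(8,2) * C(8,1) * C(8,4)
= 35 * 28 * 8 * 70
= 548800.

548800


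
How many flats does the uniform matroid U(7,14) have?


Flats of U(7,14): every subset of size < 7 is a flat, plus E itself.
Count = (14 choose 0) + (14 choose 1) + (14 choose 2) + (14 choose 3) + (14 choose 4) + (14 choose 5) + (14 choose 6) + 1
     = 1 + 14 + 91 + 364 + 1001 + 2002 + 3003 + 1
     = 6477.

6477


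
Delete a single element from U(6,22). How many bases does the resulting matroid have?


Deleting e from U(6,22) gives U(6,21) since n > r.
Bases of U(6,21) = (21 choose 6) = 54264.

54264


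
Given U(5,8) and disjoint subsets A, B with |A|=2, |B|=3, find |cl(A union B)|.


|A union B| = 2 + 3 = 5 (disjoint).
In U(5,8), cl(S) = S if |S| < 5, else cl(S) = E.
Since 5 >= 5, cl(A union B) = E.
|cl(A union B)| = 8.

8


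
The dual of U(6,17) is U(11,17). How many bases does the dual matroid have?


The dual of U(r,n) is U(n-r, n) = U(11,17).
Bases of U(11,17) are all (11)-element subsets.
|B(M*)| = (17 choose 11) = 12376.

12376


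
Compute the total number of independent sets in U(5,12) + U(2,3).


For a direct sum, |I(M1+M2)| = |I(M1)| * |I(M2)|.
|I(U(5,12))| = sum C(12,k) for k=0..5 = 1586.
|I(U(2,3))| = sum C(3,k) for k=0..2 = 7.
Total = 1586 * 7 = 11102.

11102


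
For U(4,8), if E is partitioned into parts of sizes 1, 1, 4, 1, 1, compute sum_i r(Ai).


r(Ai) = min(|Ai|, 4) for each part.
Sum = min(1,4) + min(1,4) + min(4,4) + min(1,4) + min(1,4)
    = 1 + 1 + 4 + 1 + 1
    = 8.

8


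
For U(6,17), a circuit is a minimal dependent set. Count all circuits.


In U(6,17), circuits are the (7)-element subsets.
Any set of 7 elements is dependent, and removing any one element gives
an independent set of size 6, so it is a minimal dependent set.
Number of circuits = C(17,7) = 19448.

19448


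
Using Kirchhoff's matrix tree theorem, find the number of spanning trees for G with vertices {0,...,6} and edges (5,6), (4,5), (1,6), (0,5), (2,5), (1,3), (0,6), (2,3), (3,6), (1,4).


By Kirchhoff's matrix tree theorem, the number of spanning trees equals
the determinant of any cofactor of the Laplacian matrix L.
G has 7 vertices and 10 edges.
Computing the (6 x 6) cofactor determinant gives 91.

91


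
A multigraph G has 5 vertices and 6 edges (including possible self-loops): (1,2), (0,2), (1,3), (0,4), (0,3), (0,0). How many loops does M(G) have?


In a graphic matroid, a loop is a self-loop edge (u,u) with rank 0.
Examining all 6 edges for self-loops...
Self-loops found: (0,0)
Number of loops = 1.

1


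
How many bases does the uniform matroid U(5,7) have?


Bases of U(5,7) are all 5-element subsets of the 7-element ground set.
Number of bases = C(7,5).
(7 choose 5) = 21.

21


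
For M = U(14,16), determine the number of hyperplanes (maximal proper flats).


Hyperplanes of U(14,16) are flats of rank 13.
In a uniform matroid, these are exactly the (13)-element subsets.
Count = C(16,13) = 560.

560


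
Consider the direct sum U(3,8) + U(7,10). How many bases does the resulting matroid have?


Bases of a direct sum M1 + M2: |B| = |B(M1)| * |B(M2)|.
|B(U(3,8))| = C(8,3) = 56.
|B(U(7,10))| = C(10,7) = 120.
Total bases = 56 * 120 = 6720.

6720


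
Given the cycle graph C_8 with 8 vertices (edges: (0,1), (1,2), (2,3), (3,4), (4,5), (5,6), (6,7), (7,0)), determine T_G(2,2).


T(C_8; x,y) = x + x^2 + ... + x^(7) + y.
T(2,2) = 2^1 + 2^2 + 2^3 + 2^4 + 2^5 + 2^6 + 2^7 + 2
= 2 + 4 + 8 + 16 + 32 + 64 + 128 + 2
= 256.

256


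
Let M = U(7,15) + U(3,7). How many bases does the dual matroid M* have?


(M1+M2)* = M1* + M2*.
M1* = U(8,15), bases: C(15,8) = 6435.
M2* = U(4,7), bases: C(7,4) = 35.
|B(M*)| = 6435 * 35 = 225225.

225225


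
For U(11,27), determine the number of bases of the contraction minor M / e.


Contracting e from U(11,27) gives U(10,26).
Bases of U(10,26) = (26 choose 10) = 5311735.

5311735


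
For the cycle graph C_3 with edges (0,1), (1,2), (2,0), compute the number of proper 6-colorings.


P(C_3, k) = (k-1)^3 + (-1)^3*(k-1).
P(6) = (5)^3 - 5
= 125 - 5 = 120.

120


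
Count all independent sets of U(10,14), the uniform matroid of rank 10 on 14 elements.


Independent sets of U(10,14) are all subsets of size <= 10.
Count = C(14,0) + C(14,1) + C(14,2) + C(14,3) + C(14,4) + C(14,5) + C(14,6) + C(14,7) + C(14,8) + C(14,9) + C(14,10)
     = 1 + 14 + 91 + 364 + 1001 + 2002 + 3003 + 3432 + 3003 + 2002 + 1001
     = 15914.

15914


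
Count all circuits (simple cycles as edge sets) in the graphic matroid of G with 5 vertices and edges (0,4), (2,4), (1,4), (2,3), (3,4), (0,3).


A circuit in a graphic matroid = edge set of a simple cycle.
G has 5 vertices and 6 edges.
Enumerating all minimal edge subsets forming cycles...
Total circuits found: 3.

3


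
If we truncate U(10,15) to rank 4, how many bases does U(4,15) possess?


Truncating U(10,15) to rank 4 gives U(4,15).
Bases of U(4,15) are all 4-element subsets of 15 elements.
Number of bases = (15 choose 4) = 1365.

1365


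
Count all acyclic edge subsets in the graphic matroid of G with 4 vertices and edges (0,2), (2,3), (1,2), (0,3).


An independent set in a graphic matroid is an acyclic edge subset.
G has 4 vertices and 4 edges.
Enumerate all 2^4 = 16 subsets, checking for acyclicity.
Total independent sets = 14.

14


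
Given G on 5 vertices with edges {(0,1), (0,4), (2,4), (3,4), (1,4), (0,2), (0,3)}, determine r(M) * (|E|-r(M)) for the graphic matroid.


r(M) = |V| - c = 5 - 1 = 4.
nullity = |E| - r(M) = 7 - 4 = 3.
Product = 4 * 3 = 12.

12


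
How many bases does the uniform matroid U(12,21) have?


Bases of U(12,21) are all 12-element subsets of the 21-element ground set.
Number of bases = C(21,12).
C(21,12) = 21! / (12! * 9!) = 293930.

293930


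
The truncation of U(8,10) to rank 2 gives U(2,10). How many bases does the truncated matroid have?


Truncating U(8,10) to rank 2 gives U(2,10).
Bases of U(2,10) are all 2-element subsets of 10 elements.
Number of bases = (10 choose 2) = 45.

45


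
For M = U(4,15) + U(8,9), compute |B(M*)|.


(M1+M2)* = M1* + M2*.
M1* = U(11,15), bases: C(15,11) = 1365.
M2* = U(1,9), bases: C(9,1) = 9.
|B(M*)| = 1365 * 9 = 12285.

12285


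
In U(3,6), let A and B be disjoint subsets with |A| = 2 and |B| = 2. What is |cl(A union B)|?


|A union B| = 2 + 2 = 4 (disjoint).
In U(3,6), cl(S) = S if |S| < 3, else cl(S) = E.
Since 4 >= 3, cl(A union B) = E.
|cl(A union B)| = 6.

6


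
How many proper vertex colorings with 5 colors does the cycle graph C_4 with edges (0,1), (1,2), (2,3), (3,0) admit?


P(C_4, k) = (k-1)^4 + (-1)^4*(k-1).
P(5) = (4)^4 + 4
= 256 + 4 = 260.

260


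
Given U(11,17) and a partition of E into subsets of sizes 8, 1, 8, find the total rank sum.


r(Ai) = min(|Ai|, 11) for each part.
Sum = min(8,11) + min(1,11) + min(8,11)
    = 8 + 1 + 8
    = 17.

17


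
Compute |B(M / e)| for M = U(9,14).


Contracting e from U(9,14) gives U(8,13).
Bases of U(8,13) = C(13,8) = 13! / (8! * 5!) = 1287.

1287


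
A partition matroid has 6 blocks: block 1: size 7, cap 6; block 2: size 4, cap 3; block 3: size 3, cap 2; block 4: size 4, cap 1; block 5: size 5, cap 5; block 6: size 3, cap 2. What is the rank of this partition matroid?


Rank of a partition matroid = sum of min(|Si|, ci) for each block.
= min(7,6) + min(4,3) + min(3,2) + min(4,1) + min(5,5) + min(3,2)
= 6 + 3 + 2 + 1 + 5 + 2
= 19.

19


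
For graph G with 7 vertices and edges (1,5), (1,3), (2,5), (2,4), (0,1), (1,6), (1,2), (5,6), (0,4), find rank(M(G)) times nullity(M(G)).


r(M) = |V| - c = 7 - 1 = 6.
nullity = |E| - r(M) = 9 - 6 = 3.
Product = 6 * 3 = 18.

18


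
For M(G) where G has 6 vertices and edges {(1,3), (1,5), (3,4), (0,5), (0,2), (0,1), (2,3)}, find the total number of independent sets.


An independent set in a graphic matroid is an acyclic edge subset.
G has 6 vertices and 7 edges.
Enumerate all 2^7 = 128 subsets, checking for acyclicity.
Total independent sets = 104.

104


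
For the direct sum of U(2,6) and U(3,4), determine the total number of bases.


Bases of a direct sum M1 + M2: |B| = |B(M1)| * |B(M2)|.
|B(U(2,6))| = C(6,2) = 15.
|B(U(3,4))| = C(4,3) = 4.
Total bases = 15 * 4 = 60.

60


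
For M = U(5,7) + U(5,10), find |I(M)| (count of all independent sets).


For a direct sum, |I(M1+M2)| = |I(M1)| * |I(M2)|.
|I(U(5,7))| = sum C(7,k) for k=0..5 = 120.
|I(U(5,10))| = sum C(10,k) for k=0..5 = 638.
Total = 120 * 638 = 76560.

76560


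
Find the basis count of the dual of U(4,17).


The dual of U(r,n) is U(n-r, n) = U(13,17).
Bases of U(13,17) are all (13)-element subsets.
|B(M*)| = C(17,13) = 17! / (13! * 4!) = 2380.

2380


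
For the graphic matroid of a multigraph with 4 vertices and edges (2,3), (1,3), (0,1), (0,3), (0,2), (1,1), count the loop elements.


In a graphic matroid, a loop is a self-loop edge (u,u) with rank 0.
Examining all 6 edges for self-loops...
Self-loops found: (1,1)
Number of loops = 1.

1


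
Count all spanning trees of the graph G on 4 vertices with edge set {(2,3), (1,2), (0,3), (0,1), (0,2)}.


By Kirchhoff's matrix tree theorem, the number of spanning trees equals
the determinant of any cofactor of the Laplacian matrix L.
G has 4 vertices and 5 edges.
Computing the (3 x 3) cofactor determinant gives 8.

8


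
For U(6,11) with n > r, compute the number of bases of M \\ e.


Deleting e from U(6,11) gives U(6,10) since n > r.
Bases of U(6,10) = C(10,6) = 210.

210


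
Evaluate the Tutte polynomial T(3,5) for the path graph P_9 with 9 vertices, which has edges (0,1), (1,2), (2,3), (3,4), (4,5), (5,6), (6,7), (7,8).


A path on 9 vertices is a tree with 8 edges.
T(x,y) = x^(8) for any tree.
T(3,5) = 3^8 = 6561.

6561


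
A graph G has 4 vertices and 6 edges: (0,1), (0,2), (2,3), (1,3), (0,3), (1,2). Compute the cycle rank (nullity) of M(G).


Cycle rank (nullity) = |E| - r(M) = |E| - (|V| - c).
|E| = 6, |V| = 4, c = 1.
Nullity = 6 - (4 - 1) = 6 - 3 = 3.

3


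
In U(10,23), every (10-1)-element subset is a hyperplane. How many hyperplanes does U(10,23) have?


Hyperplanes of U(10,23) are flats of rank 9.
In a uniform matroid, these are exactly the (9)-element subsets.
Count = C(23,9) = 23! / (9! * 14!) = 817190.

817190


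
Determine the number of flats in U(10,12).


Flats of U(10,12): every subset of size < 10 is a flat, plus E itself.
Count = (12 choose 0) + (12 choose 1) + (12 choose 2) + (12 choose 3) + (12 choose 4) + (12 choose 5) + (12 choose 6) + (12 choose 7) + (12 choose 8) + (12 choose 9) + 1
     = 1 + 12 + 66 + 220 + 495 + 792 + 924 + 792 + 495 + 220 + 1
     = 4018.

4018


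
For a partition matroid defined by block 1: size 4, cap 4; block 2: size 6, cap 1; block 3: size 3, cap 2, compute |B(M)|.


A basis picks exactly ci elements from block i.
Number of bases = product of C(|Si|, ci).
= C(4,4) * C(6,1) * C(3,2)
= 1 * 6 * 3
= 18.

18


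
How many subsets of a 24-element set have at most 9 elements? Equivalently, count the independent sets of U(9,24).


Independent sets of U(9,24) are all subsets of size <= 9.
Count = C(24,0) + C(24,1) + C(24,2) + C(24,3) + C(24,4) + C(24,5) + C(24,6) + C(24,7) + C(24,8) + C(24,9)
     = 1 + 24 + 276 + 2024 + 10626 + 42504 + 134596 + 346104 + 735471 + 1307504
     = 2579130.

2579130


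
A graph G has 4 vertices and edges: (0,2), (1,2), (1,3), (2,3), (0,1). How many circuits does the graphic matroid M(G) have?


A circuit in a graphic matroid = edge set of a simple cycle.
G has 4 vertices and 5 edges.
Enumerating all minimal edge subsets forming cycles...
Total circuits found: 3.

3


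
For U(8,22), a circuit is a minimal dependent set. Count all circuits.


In U(8,22), circuits are the (9)-element subsets.
Any set of 9 elements is dependent, and removing any one element gives
an independent set of size 8, so it is a minimal dependent set.
Number of circuits = (22 choose 9) = 497420.

497420


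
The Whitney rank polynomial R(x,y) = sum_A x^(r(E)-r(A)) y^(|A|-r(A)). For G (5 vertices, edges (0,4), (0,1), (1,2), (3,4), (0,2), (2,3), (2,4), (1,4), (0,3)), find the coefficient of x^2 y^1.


R(x,y) = sum over A in 2^E of x^(r(E)-r(A)) * y^(|A|-r(A)).
G has 5 vertices, 9 edges. r(E) = 4.
Enumerate all 2^9 = 512 subsets.
Count subsets with r(E)-r(A)=2 and |A|-r(A)=1: 7.

7


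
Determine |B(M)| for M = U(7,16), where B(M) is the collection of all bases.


Bases of U(7,16) are all 7-element subsets of the 16-element ground set.
Number of bases = C(16,7).
C(16,7) = 16! / (7! * 9!) = 11440.

11440


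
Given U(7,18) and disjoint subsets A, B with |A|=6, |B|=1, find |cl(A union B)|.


|A union B| = 6 + 1 = 7 (disjoint).
In U(7,18), cl(S) = S if |S| < 7, else cl(S) = E.
Since 7 >= 7, cl(A union B) = E.
|cl(A union B)| = 18.

18


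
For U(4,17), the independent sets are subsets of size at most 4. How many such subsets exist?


Independent sets of U(4,17) are all subsets of size <= 4.
Count = (17 choose 0) + (17 choose 1) + (17 choose 2) + (17 choose 3) + (17 choose 4)
     = 1 + 17 + 136 + 680 + 2380
     = 3214.

3214


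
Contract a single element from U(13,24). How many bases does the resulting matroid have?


Contracting e from U(13,24) gives U(12,23).
Bases of U(12,23) = C(23,12) = 23! / (12! * 11!) = 1352078.

1352078


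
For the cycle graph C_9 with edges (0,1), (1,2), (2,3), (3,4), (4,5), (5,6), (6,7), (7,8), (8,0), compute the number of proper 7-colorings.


P(C_9, k) = (k-1)^9 + (-1)^9*(k-1).
P(7) = (6)^9 - 6
= 10077696 - 6 = 10077690.

10077690


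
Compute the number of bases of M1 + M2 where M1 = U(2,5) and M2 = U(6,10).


Bases of a direct sum M1 + M2: |B| = |B(M1)| * |B(M2)|.
|B(U(2,5))| = C(5,2) = 10.
|B(U(6,10))| = C(10,6) = 210.
Total bases = 10 * 210 = 2100.

2100


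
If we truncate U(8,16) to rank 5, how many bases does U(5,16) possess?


Truncating U(8,16) to rank 5 gives U(5,16).
Bases of U(5,16) are all 5-element subsets of 16 elements.
Number of bases = (16 choose 5) = 4368.

4368


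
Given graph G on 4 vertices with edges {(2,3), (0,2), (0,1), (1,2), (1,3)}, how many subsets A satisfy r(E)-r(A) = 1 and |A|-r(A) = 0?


R(x,y) = sum over A in 2^E of x^(r(E)-r(A)) * y^(|A|-r(A)).
G has 4 vertices, 5 edges. r(E) = 3.
Enumerate all 2^5 = 32 subsets.
Count subsets with r(E)-r(A)=1 and |A|-r(A)=0: 10.

10


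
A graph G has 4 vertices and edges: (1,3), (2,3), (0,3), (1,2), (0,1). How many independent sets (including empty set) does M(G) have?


An independent set in a graphic matroid is an acyclic edge subset.
G has 4 vertices and 5 edges.
Enumerate all 2^5 = 32 subsets, checking for acyclicity.
Total independent sets = 24.

24


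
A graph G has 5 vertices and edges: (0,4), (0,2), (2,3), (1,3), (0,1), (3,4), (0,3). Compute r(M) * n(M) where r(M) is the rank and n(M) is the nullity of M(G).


r(M) = |V| - c = 5 - 1 = 4.
nullity = |E| - r(M) = 7 - 4 = 3.
Product = 4 * 3 = 12.

12


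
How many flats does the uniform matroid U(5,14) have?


Flats of U(5,14): every subset of size < 5 is a flat, plus E itself.
Count = (14 choose 0) + (14 choose 1) + (14 choose 2) + (14 choose 3) + (14 choose 4) + 1
     = 1 + 14 + 91 + 364 + 1001 + 1
     = 1472.

1472


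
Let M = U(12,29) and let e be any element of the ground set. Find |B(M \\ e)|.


Deleting e from U(12,29) gives U(12,28) since n > r.
Bases of U(12,28) = C(28,12) = 30421755.

30421755


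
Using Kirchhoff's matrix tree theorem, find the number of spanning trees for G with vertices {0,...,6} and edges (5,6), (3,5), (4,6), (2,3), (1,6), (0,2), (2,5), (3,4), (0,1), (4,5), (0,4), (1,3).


By Kirchhoff's matrix tree theorem, the number of spanning trees equals
the determinant of any cofactor of the Laplacian matrix L.
G has 7 vertices and 12 edges.
Computing the (6 x 6) cofactor determinant gives 400.

400


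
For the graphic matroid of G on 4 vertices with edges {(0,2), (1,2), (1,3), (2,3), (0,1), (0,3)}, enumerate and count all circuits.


A circuit in a graphic matroid = edge set of a simple cycle.
G has 4 vertices and 6 edges.
Enumerating all minimal edge subsets forming cycles...
Total circuits found: 7.

7


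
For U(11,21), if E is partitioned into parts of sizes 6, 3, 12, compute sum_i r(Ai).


r(Ai) = min(|Ai|, 11) for each part.
Sum = min(6,11) + min(3,11) + min(12,11)
    = 6 + 3 + 11
    = 20.

20


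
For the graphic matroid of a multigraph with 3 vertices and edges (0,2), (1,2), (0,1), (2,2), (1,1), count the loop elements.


In a graphic matroid, a loop is a self-loop edge (u,u) with rank 0.
Examining all 5 edges for self-loops...
Self-loops found: (2,2), (1,1)
Number of loops = 2.

2


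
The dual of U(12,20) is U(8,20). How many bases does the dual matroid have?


The dual of U(r,n) is U(n-r, n) = U(8,20).
Bases of U(8,20) are all (8)-element subsets.
|B(M*)| = (20 choose 8) = 125970.

125970


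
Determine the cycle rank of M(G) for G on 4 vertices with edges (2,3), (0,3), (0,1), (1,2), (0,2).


Cycle rank (nullity) = |E| - r(M) = |E| - (|V| - c).
|E| = 5, |V| = 4, c = 1.
Nullity = 5 - (4 - 1) = 5 - 3 = 2.

2


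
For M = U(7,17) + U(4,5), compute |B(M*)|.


(M1+M2)* = M1* + M2*.
M1* = U(10,17), bases: C(17,10) = 19448.
M2* = U(1,5), bases: C(5,1) = 5.
|B(M*)| = 19448 * 5 = 97240.

97240


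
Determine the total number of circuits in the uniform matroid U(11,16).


In U(11,16), circuits are the (12)-element subsets.
Any set of 12 elements is dependent, and removing any one element gives
an independent set of size 11, so it is a minimal dependent set.
Number of circuits = (16 choose 12) = 1820.

1820


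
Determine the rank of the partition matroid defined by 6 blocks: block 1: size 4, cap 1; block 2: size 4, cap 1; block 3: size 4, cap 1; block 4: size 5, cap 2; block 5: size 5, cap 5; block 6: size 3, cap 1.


Rank of a partition matroid = sum of min(|Si|, ci) for each block.
= min(4,1) + min(4,1) + min(4,1) + min(5,2) + min(5,5) + min(3,1)
= 1 + 1 + 1 + 2 + 5 + 1
= 11.

11


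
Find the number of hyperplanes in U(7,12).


Hyperplanes of U(7,12) are flats of rank 6.
In a uniform matroid, these are exactly the (6)-element subsets.
Count = (12 choose 6) = 924.

924


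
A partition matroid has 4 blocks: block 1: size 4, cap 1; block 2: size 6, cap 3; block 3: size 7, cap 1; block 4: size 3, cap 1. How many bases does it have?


A basis picks exactly ci elements from block i.
Number of bases = product of C(|Si|, ci).
= C(4,1) * C(6,3) * C(7,1) * C(3,1)
= 4 * 20 * 7 * 3
= 1680.

1680


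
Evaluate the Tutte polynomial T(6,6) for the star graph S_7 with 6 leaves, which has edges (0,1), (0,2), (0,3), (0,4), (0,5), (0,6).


A star on 7 vertices is a tree with 6 edges.
T(x,y) = x^(6) for any tree.
T(6,6) = 6^6 = 46656.

46656


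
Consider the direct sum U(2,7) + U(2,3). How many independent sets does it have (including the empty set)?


For a direct sum, |I(M1+M2)| = |I(M1)| * |I(M2)|.
|I(U(2,7))| = sum C(7,k) for k=0..2 = 29.
|I(U(2,3))| = sum C(3,k) for k=0..2 = 7.
Total = 29 * 7 = 203.

203


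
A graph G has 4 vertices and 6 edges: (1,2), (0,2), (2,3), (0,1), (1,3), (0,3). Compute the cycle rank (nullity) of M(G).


Cycle rank (nullity) = |E| - r(M) = |E| - (|V| - c).
|E| = 6, |V| = 4, c = 1.
Nullity = 6 - (4 - 1) = 6 - 3 = 3.

3


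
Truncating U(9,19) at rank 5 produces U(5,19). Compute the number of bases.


Truncating U(9,19) to rank 5 gives U(5,19).
Bases of U(5,19) are all 5-element subsets of 19 elements.
Number of bases = (19 choose 5) = 11628.

11628


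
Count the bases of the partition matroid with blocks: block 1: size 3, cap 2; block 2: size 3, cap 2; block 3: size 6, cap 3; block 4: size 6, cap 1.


A basis picks exactly ci elements from block i.
Number of bases = product of C(|Si|, ci).
= C(3,2) * C(3,2) * C(6,3) * C(6,1)
= 3 * 3 * 20 * 6
= 1080.

1080


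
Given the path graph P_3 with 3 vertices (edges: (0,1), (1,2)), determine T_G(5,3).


A path on 3 vertices is a tree with 2 edges.
T(x,y) = x^(2) for any tree.
T(5,3) = 5^2 = 25.

25


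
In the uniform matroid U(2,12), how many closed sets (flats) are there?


Flats of U(2,12): every subset of size < 2 is a flat, plus E itself.
Count = (12 choose 0) + (12 choose 1) + 1
     = 1 + 12 + 1
     = 14.

14


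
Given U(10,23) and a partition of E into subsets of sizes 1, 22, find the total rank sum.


r(Ai) = min(|Ai|, 10) for each part.
Sum = min(1,10) + min(22,10)
    = 1 + 10
    = 11.

11


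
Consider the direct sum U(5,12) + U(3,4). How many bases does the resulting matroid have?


Bases of a direct sum M1 + M2: |B| = |B(M1)| * |B(M2)|.
|B(U(5,12))| = C(12,5) = 792.
|B(U(3,4))| = C(4,3) = 4.
Total bases = 792 * 4 = 3168.

3168


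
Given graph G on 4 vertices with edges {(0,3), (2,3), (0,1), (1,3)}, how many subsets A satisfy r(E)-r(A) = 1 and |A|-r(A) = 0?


R(x,y) = sum over A in 2^E of x^(r(E)-r(A)) * y^(|A|-r(A)).
G has 4 vertices, 4 edges. r(E) = 3.
Enumerate all 2^4 = 16 subsets.
Count subsets with r(E)-r(A)=1 and |A|-r(A)=0: 6.

6


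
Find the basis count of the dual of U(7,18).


The dual of U(r,n) is U(n-r, n) = U(11,18).
Bases of U(11,18) are all (11)-element subsets.
|B(M*)| = C(18,11) = 31824.

31824


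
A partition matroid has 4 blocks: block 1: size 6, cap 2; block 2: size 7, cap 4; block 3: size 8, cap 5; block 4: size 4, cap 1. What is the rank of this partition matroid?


Rank of a partition matroid = sum of min(|Si|, ci) for each block.
= min(6,2) + min(7,4) + min(8,5) + min(4,1)
= 2 + 4 + 5 + 1
= 12.

12


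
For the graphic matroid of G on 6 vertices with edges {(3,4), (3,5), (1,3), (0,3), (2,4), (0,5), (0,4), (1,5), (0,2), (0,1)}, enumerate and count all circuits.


A circuit in a graphic matroid = edge set of a simple cycle.
G has 6 vertices and 10 edges.
Enumerating all minimal edge subsets forming cycles...
Total circuits found: 18.

18


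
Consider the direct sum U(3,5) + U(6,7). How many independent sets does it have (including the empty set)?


For a direct sum, |I(M1+M2)| = |I(M1)| * |I(M2)|.
|I(U(3,5))| = sum C(5,k) for k=0..3 = 26.
|I(U(6,7))| = sum C(7,k) for k=0..6 = 127.
Total = 26 * 127 = 3302.

3302


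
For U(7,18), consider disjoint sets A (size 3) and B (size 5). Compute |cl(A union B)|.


|A union B| = 3 + 5 = 8 (disjoint).
In U(7,18), cl(S) = S if |S| < 7, else cl(S) = E.
Since 8 >= 7, cl(A union B) = E.
|cl(A union B)| = 18.

18


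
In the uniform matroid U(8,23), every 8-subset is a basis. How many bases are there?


Bases of U(8,23) are all 8-element subsets of the 23-element ground set.
Number of bases = C(23,8).
C(23,8) = 490314.

490314


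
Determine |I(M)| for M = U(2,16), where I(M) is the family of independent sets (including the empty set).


Independent sets of U(2,16) are all subsets of size <= 2.
Count = (16 choose 0) + (16 choose 1) + (16 choose 2)
     = 1 + 16 + 120
     = 137.

137


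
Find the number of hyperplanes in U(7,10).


Hyperplanes of U(7,10) are flats of rank 6.
In a uniform matroid, these are exactly the (6)-element subsets.
Count = C(10,6) = 210.

210


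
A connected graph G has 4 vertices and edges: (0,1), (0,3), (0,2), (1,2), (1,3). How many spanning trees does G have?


By Kirchhoff's matrix tree theorem, the number of spanning trees equals
the determinant of any cofactor of the Laplacian matrix L.
G has 4 vertices and 5 edges.
Computing the (3 x 3) cofactor determinant gives 8.

8


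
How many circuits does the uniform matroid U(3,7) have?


In U(3,7), circuits are the (4)-element subsets.
Any set of 4 elements is dependent, and removing any one element gives
an independent set of size 3, so it is a minimal dependent set.
Number of circuits = C(7,4) = (7 * 6 * 5 * 4) / (1 * 2 * 3 * 4) = 35.

35


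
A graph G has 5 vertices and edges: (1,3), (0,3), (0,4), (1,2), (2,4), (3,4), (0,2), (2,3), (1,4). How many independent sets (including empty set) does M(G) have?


An independent set in a graphic matroid is an acyclic edge subset.
G has 5 vertices and 9 edges.
Enumerate all 2^9 = 512 subsets, checking for acyclicity.
Total independent sets = 198.

198


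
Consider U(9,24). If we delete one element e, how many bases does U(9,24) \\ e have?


Deleting e from U(9,24) gives U(9,23) since n > r.
Bases of U(9,23) = C(23,9) = 817190.

817190


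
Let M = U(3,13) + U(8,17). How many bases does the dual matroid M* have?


(M1+M2)* = M1* + M2*.
M1* = U(10,13), bases: C(13,10) = 286.
M2* = U(9,17), bases: C(17,9) = 24310.
|B(M*)| = 286 * 24310 = 6952660.

6952660


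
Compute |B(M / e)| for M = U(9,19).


Contracting e from U(9,19) gives U(8,18).
Bases of U(8,18) = (18 choose 8) = 43758.

43758


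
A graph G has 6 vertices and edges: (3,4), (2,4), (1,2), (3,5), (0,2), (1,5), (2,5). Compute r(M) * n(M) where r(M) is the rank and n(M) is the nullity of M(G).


r(M) = |V| - c = 6 - 1 = 5.
nullity = |E| - r(M) = 7 - 5 = 2.
Product = 5 * 2 = 10.

10


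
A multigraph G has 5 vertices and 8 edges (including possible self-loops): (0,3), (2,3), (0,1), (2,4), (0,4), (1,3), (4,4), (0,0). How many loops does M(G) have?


In a graphic matroid, a loop is a self-loop edge (u,u) with rank 0.
Examining all 8 edges for self-loops...
Self-loops found: (4,4), (0,0)
Number of loops = 2.

2


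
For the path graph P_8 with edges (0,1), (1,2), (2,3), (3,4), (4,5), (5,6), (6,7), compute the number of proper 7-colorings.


P(P_8, k) = k * (k-1)^(7).
P(7) = 7 * 6^7 = 7 * 279936 = 1959552.

1959552


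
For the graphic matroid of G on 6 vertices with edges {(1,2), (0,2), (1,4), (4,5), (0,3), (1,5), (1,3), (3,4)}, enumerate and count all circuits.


A circuit in a graphic matroid = edge set of a simple cycle.
G has 6 vertices and 8 edges.
Enumerating all minimal edge subsets forming cycles...
Total circuits found: 6.

6


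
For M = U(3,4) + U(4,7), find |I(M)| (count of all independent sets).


For a direct sum, |I(M1+M2)| = |I(M1)| * |I(M2)|.
|I(U(3,4))| = sum C(4,k) for k=0..3 = 15.
|I(U(4,7))| = sum C(7,k) for k=0..4 = 99.
Total = 15 * 99 = 1485.

1485


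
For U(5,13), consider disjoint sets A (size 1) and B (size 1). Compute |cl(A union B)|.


|A union B| = 1 + 1 = 2 (disjoint).
In U(5,13), cl(S) = S if |S| < 5, else cl(S) = E.
Since 2 < 5, cl(A union B) = A union B.
|cl(A union B)| = 2.

2


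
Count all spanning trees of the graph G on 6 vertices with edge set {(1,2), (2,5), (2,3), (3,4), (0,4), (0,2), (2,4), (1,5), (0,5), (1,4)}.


By Kirchhoff's matrix tree theorem, the number of spanning trees equals
the determinant of any cofactor of the Laplacian matrix L.
G has 6 vertices and 10 edges.
Computing the (5 x 5) cofactor determinant gives 111.

111


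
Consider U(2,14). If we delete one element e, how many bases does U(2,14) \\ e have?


Deleting e from U(2,14) gives U(2,13) since n > r.
Bases of U(2,13) = C(13,2) = (13 * 12) / (1 * 2) = 78.

78


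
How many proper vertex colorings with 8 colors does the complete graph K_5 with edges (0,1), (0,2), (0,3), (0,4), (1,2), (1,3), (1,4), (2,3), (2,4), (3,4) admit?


P(K_5, k) = k(k-1)(k-2)...(k-4).
P(8) = (8) * (7) * (6) * (5) * (4) = 6720.

6720


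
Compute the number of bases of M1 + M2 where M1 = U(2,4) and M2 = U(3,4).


Bases of a direct sum M1 + M2: |B| = |B(M1)| * |B(M2)|.
|B(U(2,4))| = C(4,2) = 6.
|B(U(3,4))| = C(4,3) = 4.
Total bases = 6 * 4 = 24.

24


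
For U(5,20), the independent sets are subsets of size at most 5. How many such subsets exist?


Independent sets of U(5,20) are all subsets of size <= 5.
Count = (20 choose 0) + (20 choose 1) + (20 choose 2) + (20 choose 3) + (20 choose 4) + (20 choose 5)
     = 1 + 20 + 190 + 1140 + 4845 + 15504
     = 21700.

21700


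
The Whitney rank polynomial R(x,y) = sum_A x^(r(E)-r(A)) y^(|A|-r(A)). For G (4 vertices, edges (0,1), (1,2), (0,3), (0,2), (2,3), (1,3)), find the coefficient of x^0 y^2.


R(x,y) = sum over A in 2^E of x^(r(E)-r(A)) * y^(|A|-r(A)).
G has 4 vertices, 6 edges. r(E) = 3.
Enumerate all 2^6 = 64 subsets.
Count subsets with r(E)-r(A)=0 and |A|-r(A)=2: 6.

6


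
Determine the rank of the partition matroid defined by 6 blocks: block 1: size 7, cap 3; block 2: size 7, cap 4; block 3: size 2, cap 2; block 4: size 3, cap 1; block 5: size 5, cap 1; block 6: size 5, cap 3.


Rank of a partition matroid = sum of min(|Si|, ci) for each block.
= min(7,3) + min(7,4) + min(2,2) + min(3,1) + min(5,1) + min(5,3)
= 3 + 4 + 2 + 1 + 1 + 3
= 14.

14


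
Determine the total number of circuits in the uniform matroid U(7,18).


In U(7,18), circuits are the (8)-element subsets.
Any set of 8 elements is dependent, and removing any one element gives
an independent set of size 7, so it is a minimal dependent set.
Number of circuits = (18 choose 8) = 43758.

43758


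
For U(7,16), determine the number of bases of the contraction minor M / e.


Contracting e from U(7,16) gives U(6,15).
Bases of U(6,15) = C(15,6) = 15! / (6! * 9!) = 5005.

5005


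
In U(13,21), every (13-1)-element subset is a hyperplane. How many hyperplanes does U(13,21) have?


Hyperplanes of U(13,21) are flats of rank 12.
In a uniform matroid, these are exactly the (12)-element subsets.
Count = C(21,12) = 293930.

293930


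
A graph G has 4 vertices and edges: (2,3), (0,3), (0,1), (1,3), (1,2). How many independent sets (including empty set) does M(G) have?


An independent set in a graphic matroid is an acyclic edge subset.
G has 4 vertices and 5 edges.
Enumerate all 2^5 = 32 subsets, checking for acyclicity.
Total independent sets = 24.

24


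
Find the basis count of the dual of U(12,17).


The dual of U(r,n) is U(n-r, n) = U(5,17).
Bases of U(5,17) are all (5)-element subsets.
|B(M*)| = (17 choose 5) = 6188.

6188


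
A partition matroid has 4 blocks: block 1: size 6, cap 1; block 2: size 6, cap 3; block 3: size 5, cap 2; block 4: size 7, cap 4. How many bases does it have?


A basis picks exactly ci elements from block i.
Number of bases = product of C(|Si|, ci).
= C(6,1) * C(6,3) * C(5,2) * C(7,4)
= 6 * 20 * 10 * 35
= 42000.

42000


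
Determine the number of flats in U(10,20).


Flats of U(10,20): every subset of size < 10 is a flat, plus E itself.
Count = C(20,0) + C(20,1) + C(20,2) + C(20,3) + C(20,4) + C(20,5) + C(20,6) + C(20,7) + C(20,8) + C(20,9) + 1
     = 1 + 20 + 190 + 1140 + 4845 + 15504 + 38760 + 77520 + 125970 + 167960 + 1
     = 431911.

431911


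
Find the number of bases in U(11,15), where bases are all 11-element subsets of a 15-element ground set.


Bases of U(11,15) are all 11-element subsets of the 15-element ground set.
Number of bases = C(15,11).
(15 choose 11) = 1365.

1365


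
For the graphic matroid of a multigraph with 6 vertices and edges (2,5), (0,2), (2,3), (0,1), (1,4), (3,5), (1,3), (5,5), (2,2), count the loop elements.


In a graphic matroid, a loop is a self-loop edge (u,u) with rank 0.
Examining all 9 edges for self-loops...
Self-loops found: (5,5), (2,2)
Number of loops = 2.

2


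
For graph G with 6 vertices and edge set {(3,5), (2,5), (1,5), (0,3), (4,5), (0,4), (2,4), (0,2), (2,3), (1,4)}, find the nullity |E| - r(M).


Cycle rank (nullity) = |E| - r(M) = |E| - (|V| - c).
|E| = 10, |V| = 6, c = 1.
Nullity = 10 - (6 - 1) = 10 - 5 = 5.

5


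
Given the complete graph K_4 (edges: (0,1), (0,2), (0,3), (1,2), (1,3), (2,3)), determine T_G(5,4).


T(K_4; x,y) = x^3 + 3x^2 + 4xy + 2x + y^3 + 3y^2 + 2y.
Substituting x=5, y=4:
= 125 + 75 + 80 + 10 + 64 + 48 + 8
= 410.

410


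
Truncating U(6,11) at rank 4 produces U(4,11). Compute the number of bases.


Truncating U(6,11) to rank 4 gives U(4,11).
Bases of U(4,11) are all 4-element subsets of 11 elements.
Number of bases = C(11,4) = (11 * 10 * 9 * 8) / (1 * 2 * 3 * 4) = 330.

330


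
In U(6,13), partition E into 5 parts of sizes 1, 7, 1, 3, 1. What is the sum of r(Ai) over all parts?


r(Ai) = min(|Ai|, 6) for each part.
Sum = min(1,6) + min(7,6) + min(1,6) + min(3,6) + min(1,6)
    = 1 + 6 + 1 + 3 + 1
    = 12.

12


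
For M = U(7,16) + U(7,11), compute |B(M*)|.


(M1+M2)* = M1* + M2*.
M1* = U(9,16), bases: C(16,9) = 11440.
M2* = U(4,11), bases: C(11,4) = 330.
|B(M*)| = 11440 * 330 = 3775200.

3775200


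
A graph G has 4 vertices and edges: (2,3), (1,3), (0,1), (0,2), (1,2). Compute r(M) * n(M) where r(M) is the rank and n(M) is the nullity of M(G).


r(M) = |V| - c = 4 - 1 = 3.
nullity = |E| - r(M) = 5 - 3 = 2.
Product = 3 * 2 = 6.

6


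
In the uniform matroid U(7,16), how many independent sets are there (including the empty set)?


Independent sets of U(7,16) are all subsets of size <= 7.
Count = (16 choose 0) + (16 choose 1) + (16 choose 2) + (16 choose 3) + (16 choose 4) + (16 choose 5) + (16 choose 6) + (16 choose 7)
     = 1 + 16 + 120 + 560 + 1820 + 4368 + 8008 + 11440
     = 26333.

26333


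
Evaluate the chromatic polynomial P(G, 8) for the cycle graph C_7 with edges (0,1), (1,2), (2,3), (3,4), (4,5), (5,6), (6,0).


P(C_7, k) = (k-1)^7 + (-1)^7*(k-1).
P(8) = (7)^7 - 7
= 823543 - 7 = 823536.

823536


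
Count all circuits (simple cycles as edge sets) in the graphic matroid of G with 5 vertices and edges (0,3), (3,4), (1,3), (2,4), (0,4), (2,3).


A circuit in a graphic matroid = edge set of a simple cycle.
G has 5 vertices and 6 edges.
Enumerating all minimal edge subsets forming cycles...
Total circuits found: 3.

3


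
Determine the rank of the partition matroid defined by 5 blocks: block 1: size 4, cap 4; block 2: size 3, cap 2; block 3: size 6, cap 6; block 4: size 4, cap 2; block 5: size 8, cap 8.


Rank of a partition matroid = sum of min(|Si|, ci) for each block.
= min(4,4) + min(3,2) + min(6,6) + min(4,2) + min(8,8)
= 4 + 2 + 6 + 2 + 8
= 22.

22


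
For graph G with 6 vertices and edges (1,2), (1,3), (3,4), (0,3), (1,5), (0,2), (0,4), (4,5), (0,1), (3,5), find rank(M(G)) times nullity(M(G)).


r(M) = |V| - c = 6 - 1 = 5.
nullity = |E| - r(M) = 10 - 5 = 5.
Product = 5 * 5 = 25.

25


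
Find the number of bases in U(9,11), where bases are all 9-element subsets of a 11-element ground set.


Bases of U(9,11) are all 9-element subsets of the 11-element ground set.
Number of bases = C(11,9).
C(11,9) = 11! / (9! * 2!) = 55.

55


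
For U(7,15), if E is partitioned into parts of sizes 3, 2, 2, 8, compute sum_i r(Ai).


r(Ai) = min(|Ai|, 7) for each part.
Sum = min(3,7) + min(2,7) + min(2,7) + min(8,7)
    = 3 + 2 + 2 + 7
    = 14.

14


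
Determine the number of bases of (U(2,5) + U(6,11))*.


(M1+M2)* = M1* + M2*.
M1* = U(3,5), bases: C(5,3) = 10.
M2* = U(5,11), bases: C(11,5) = 462.
|B(M*)| = 10 * 462 = 4620.

4620


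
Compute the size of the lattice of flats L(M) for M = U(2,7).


Flats of U(2,7): every subset of size < 2 is a flat, plus E itself.
Count = (7 choose 0) + (7 choose 1) + 1
     = 1 + 7 + 1
     = 9.

9


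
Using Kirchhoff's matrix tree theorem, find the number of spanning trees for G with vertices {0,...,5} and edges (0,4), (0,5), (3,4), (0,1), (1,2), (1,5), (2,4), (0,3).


By Kirchhoff's matrix tree theorem, the number of spanning trees equals
the determinant of any cofactor of the Laplacian matrix L.
G has 6 vertices and 8 edges.
Computing the (5 x 5) cofactor determinant gives 30.

30


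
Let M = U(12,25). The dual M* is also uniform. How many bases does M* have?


The dual of U(r,n) is U(n-r, n) = U(13,25).
Bases of U(13,25) are all (13)-element subsets.
|B(M*)| = (25 choose 13) = 5200300.

5200300


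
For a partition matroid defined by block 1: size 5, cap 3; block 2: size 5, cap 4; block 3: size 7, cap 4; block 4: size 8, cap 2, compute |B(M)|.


A basis picks exactly ci elements from block i.
Number of bases = product of C(|Si|, ci).
= C(5,3) * C(5,4) * C(7,4) * C(8,2)
= 10 * 5 * 35 * 28
= 49000.

49000


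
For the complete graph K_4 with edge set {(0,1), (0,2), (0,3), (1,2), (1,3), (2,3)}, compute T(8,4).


T(K_4; x,y) = x^3 + 3x^2 + 4xy + 2x + y^3 + 3y^2 + 2y.
Substituting x=8, y=4:
= 512 + 192 + 128 + 16 + 64 + 48 + 8
= 968.

968


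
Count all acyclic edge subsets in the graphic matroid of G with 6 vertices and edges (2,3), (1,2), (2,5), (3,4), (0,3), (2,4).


An independent set in a graphic matroid is an acyclic edge subset.
G has 6 vertices and 6 edges.
Enumerate all 2^6 = 64 subsets, checking for acyclicity.
Total independent sets = 56.

56


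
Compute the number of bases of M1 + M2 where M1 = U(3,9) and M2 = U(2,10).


Bases of a direct sum M1 + M2: |B| = |B(M1)| * |B(M2)|.
|B(U(3,9))| = C(9,3) = 84.
|B(U(2,10))| = C(10,2) = 45.
Total bases = 84 * 45 = 3780.

3780


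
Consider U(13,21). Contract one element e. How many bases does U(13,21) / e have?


Contracting e from U(13,21) gives U(12,20).
Bases of U(12,20) = (20 choose 12) = 125970.

125970


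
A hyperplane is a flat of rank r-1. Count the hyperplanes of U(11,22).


Hyperplanes of U(11,22) are flats of rank 10.
In a uniform matroid, these are exactly the (10)-element subsets.
Count = C(22,10) = 646646.

646646


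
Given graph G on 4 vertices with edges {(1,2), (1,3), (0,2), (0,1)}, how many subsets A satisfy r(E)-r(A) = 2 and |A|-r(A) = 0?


R(x,y) = sum over A in 2^E of x^(r(E)-r(A)) * y^(|A|-r(A)).
G has 4 vertices, 4 edges. r(E) = 3.
Enumerate all 2^4 = 16 subsets.
Count subsets with r(E)-r(A)=2 and |A|-r(A)=0: 4.

4


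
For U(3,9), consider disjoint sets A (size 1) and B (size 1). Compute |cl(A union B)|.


|A union B| = 1 + 1 = 2 (disjoint).
In U(3,9), cl(S) = S if |S| < 3, else cl(S) = E.
Since 2 < 3, cl(A union B) = A union B.
|cl(A union B)| = 2.

2


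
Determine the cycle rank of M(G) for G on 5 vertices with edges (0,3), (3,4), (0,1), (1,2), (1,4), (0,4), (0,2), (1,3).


Cycle rank (nullity) = |E| - r(M) = |E| - (|V| - c).
|E| = 8, |V| = 5, c = 1.
Nullity = 8 - (5 - 1) = 8 - 4 = 4.

4


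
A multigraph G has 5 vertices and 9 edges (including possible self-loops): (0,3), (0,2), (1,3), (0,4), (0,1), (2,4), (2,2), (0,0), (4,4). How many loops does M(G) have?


In a graphic matroid, a loop is a self-loop edge (u,u) with rank 0.
Examining all 9 edges for self-loops...
Self-loops found: (2,2), (0,0), (4,4)
Number of loops = 3.

3


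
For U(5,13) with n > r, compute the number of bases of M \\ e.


Deleting e from U(5,13) gives U(5,12) since n > r.
Bases of U(5,12) = C(12,5) = 792.

792


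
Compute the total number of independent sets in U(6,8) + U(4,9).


For a direct sum, |I(M1+M2)| = |I(M1)| * |I(M2)|.
|I(U(6,8))| = sum C(8,k) for k=0..6 = 247.
|I(U(4,9))| = sum C(9,k) for k=0..4 = 256.
Total = 247 * 256 = 63232.

63232
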